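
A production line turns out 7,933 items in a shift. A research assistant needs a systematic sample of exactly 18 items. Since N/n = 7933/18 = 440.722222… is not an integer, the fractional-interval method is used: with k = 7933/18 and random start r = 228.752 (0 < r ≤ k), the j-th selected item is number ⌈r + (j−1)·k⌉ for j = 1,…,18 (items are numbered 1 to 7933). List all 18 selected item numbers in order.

229, 670, 1111, 1551, 1992, 2433, 2874, 3314, 3755, 4196, 4636, 5077, 5518, 5959, 6399, 6840, 7281, 7722

j=1: r + 0k = 228.752 → ⌈·⌉ = 229
j=2: r + 1k = 669.474222… → ⌈·⌉ = 670
j=3: r + 2k = 1110.196444… → ⌈·⌉ = 1111
j=4: r + 3k = 1550.918666… → ⌈·⌉ = 1551
j=5: r + 4k = 1991.640888… → ⌈·⌉ = 1992
j=6: r + 5k = 2432.363111… → ⌈·⌉ = 2433
j=7: r + 6k = 2873.085333… → ⌈·⌉ = 2874
j=8: r + 7k = 3313.807555… → ⌈·⌉ = 3314
j=9: r + 8k = 3754.529777… → ⌈·⌉ = 3755
j=10: r + 9k = 4195.252 → ⌈·⌉ = 4196
j=11: r + 10k = 4635.974222… → ⌈·⌉ = 4636
j=12: r + 11k = 5076.696444… → ⌈·⌉ = 5077
j=13: r + 12k = 5517.418666… → ⌈·⌉ = 5518
j=14: r + 13k = 5958.140888… → ⌈·⌉ = 5959
j=15: r + 14k = 6398.863111… → ⌈·⌉ = 6399
j=16: r + 15k = 6839.585333… → ⌈·⌉ = 6840
j=17: r + 16k = 7280.307555… → ⌈·⌉ = 7281
j=18: r + 17k = 7721.029777… → ⌈·⌉ = 7722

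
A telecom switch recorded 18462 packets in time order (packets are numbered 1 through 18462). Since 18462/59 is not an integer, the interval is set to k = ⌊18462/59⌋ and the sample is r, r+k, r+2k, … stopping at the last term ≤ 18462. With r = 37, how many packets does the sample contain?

k = ⌊18462/59⌋ = 312
Achieved size = ⌊(18462 − 37)/312⌋ + 1 = ⌊18425/312⌋ + 1 = 59 + 1 = 60
(last selection: 37 + 59×312 = 18445 ≤ 18462; next would be 18757 > 18462)

60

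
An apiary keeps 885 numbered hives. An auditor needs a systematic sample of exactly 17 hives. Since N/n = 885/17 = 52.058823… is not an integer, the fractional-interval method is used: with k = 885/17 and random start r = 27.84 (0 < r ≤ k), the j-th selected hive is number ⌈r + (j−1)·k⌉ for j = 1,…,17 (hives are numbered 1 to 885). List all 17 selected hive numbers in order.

j=1: r + 0k = 27.84 → ⌈·⌉ = 28
j=2: r + 1k = 79.898823… → ⌈·⌉ = 80
j=3: r + 2k = 131.957647… → ⌈·⌉ = 132
j=4: r + 3k = 184.016470… → ⌈·⌉ = 185
j=5: r + 4k = 236.075294… → ⌈·⌉ = 237
j=6: r + 5k = 288.134117… → ⌈·⌉ = 289
j=7: r + 6k = 340.192941… → ⌈·⌉ = 341
j=8: r + 7k = 392.251764… → ⌈·⌉ = 393
j=9: r + 8k = 444.310588… → ⌈·⌉ = 445
j=10: r + 9k = 496.369411… → ⌈·⌉ = 497
j=11: r + 10k = 548.428235… → ⌈·⌉ = 549
j=12: r + 11k = 600.487058… → ⌈·⌉ = 601
j=13: r + 12k = 652.545882… → ⌈·⌉ = 653
j=14: r + 13k = 704.604705… → ⌈·⌉ = 705
j=15: r + 14k = 756.663529… → ⌈·⌉ = 757
j=16: r + 15k = 808.722352… → ⌈·⌉ = 809
j=17: r + 16k = 860.781176… → ⌈·⌉ = 861

28, 80, 132, 185, 237, 289, 341, 393, 445, 497, 549, 601, 653, 705, 757, 809, 861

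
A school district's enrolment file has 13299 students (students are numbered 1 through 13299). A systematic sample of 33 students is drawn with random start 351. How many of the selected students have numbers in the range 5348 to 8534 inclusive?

8

k = 13299/33 = 403
First selection ≥ 5348: 351 + ⌈(5348−351)/403⌉·403 = 351 + 13×403 = 5590
Last selection ≤ 8534: 351 + ⌊(8534−351)/403⌋·403 = 351 + 20×403 = 8411
Count = 20 − 13 + 1 = 8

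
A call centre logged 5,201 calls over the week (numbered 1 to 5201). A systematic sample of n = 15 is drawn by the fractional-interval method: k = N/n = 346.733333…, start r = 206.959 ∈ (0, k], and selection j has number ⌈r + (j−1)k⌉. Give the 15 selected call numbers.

207, 554, 901, 1248, 1594, 1941, 2288, 2635, 2981, 3328, 3675, 4022, 4368, 4715, 5062

j=1: r + 0k = 206.959 → ⌈·⌉ = 207
j=2: r + 1k = 553.692333… → ⌈·⌉ = 554
j=3: r + 2k = 900.425666… → ⌈·⌉ = 901
j=4: r + 3k = 1247.159 → ⌈·⌉ = 1248
j=5: r + 4k = 1593.892333… → ⌈·⌉ = 1594
j=6: r + 5k = 1940.625666… → ⌈·⌉ = 1941
j=7: r + 6k = 2287.359 → ⌈·⌉ = 2288
j=8: r + 7k = 2634.092333… → ⌈·⌉ = 2635
j=9: r + 8k = 2980.825666… → ⌈·⌉ = 2981
j=10: r + 9k = 3327.559 → ⌈·⌉ = 3328
j=11: r + 10k = 3674.292333… → ⌈·⌉ = 3675
j=12: r + 11k = 4021.025666… → ⌈·⌉ = 4022
j=13: r + 12k = 4367.759 → ⌈·⌉ = 4368
j=14: r + 13k = 4714.492333… → ⌈·⌉ = 4715
j=15: r + 14k = 5061.225666… → ⌈·⌉ = 5062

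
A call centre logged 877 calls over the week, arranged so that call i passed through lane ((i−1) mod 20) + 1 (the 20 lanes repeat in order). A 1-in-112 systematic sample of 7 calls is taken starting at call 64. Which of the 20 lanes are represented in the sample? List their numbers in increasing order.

Consecutive selections differ by k = 112, so their lane numbers differ by 112 mod 20 = 12.
gcd(112, 20) = 4, so the sample visits 20/4 = 5 distinct residues mod 20.
Start 64 is lane 4; the lanes hit are 4, 8, 12, 16, 20.

4, 8, 12, 16, 20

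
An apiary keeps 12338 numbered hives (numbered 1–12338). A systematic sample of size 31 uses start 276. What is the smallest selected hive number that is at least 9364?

k = 12338/31 = 398
Steps past start: ⌈(9364 − 276)/398⌉ = ⌈9088/398⌉ = 23
Selected hive: 276 + 23×398 = 9430

9430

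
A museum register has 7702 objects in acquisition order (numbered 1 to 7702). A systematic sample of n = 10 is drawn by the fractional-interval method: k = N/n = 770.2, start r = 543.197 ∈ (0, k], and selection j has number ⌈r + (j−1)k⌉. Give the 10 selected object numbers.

j=1: r + 0k = 543.197 → ⌈·⌉ = 544
j=2: r + 1k = 1313.397 → ⌈·⌉ = 1314
j=3: r + 2k = 2083.597 → ⌈·⌉ = 2084
j=4: r + 3k = 2853.797 → ⌈·⌉ = 2854
j=5: r + 4k = 3623.997 → ⌈·⌉ = 3624
j=6: r + 5k = 4394.197 → ⌈·⌉ = 4395
j=7: r + 6k = 5164.397 → ⌈·⌉ = 5165
j=8: r + 7k = 5934.597 → ⌈·⌉ = 5935
j=9: r + 8k = 6704.797 → ⌈·⌉ = 6705
j=10: r + 9k = 7474.997 → ⌈·⌉ = 7475

544, 1314, 2084, 2854, 3624, 4395, 5165, 5935, 6705, 7475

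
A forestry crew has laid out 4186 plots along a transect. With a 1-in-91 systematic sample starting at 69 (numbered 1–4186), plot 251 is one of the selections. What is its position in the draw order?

k = 91
position = (251 − 69)/91 + 1 = 182/91 + 1 = 2 + 1 = 3

3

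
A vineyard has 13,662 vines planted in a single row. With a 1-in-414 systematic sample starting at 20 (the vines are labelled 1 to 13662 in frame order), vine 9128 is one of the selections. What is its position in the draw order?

23

k = 414
position = (9128 − 20)/414 + 1 = 9108/414 + 1 = 22 + 1 = 23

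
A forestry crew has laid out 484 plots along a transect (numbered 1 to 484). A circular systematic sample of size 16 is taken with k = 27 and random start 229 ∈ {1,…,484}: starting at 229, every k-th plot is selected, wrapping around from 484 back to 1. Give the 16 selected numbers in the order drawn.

229, 256, 283, 310, 337, 364, 391, 418, 445, 472, 15, 42, 69, 96, 123, 150

Selection 1: 229
Selection 2: 229 + 27 = 256
Selection 3: 256 + 27 = 283
Selection 4: 283 + 27 = 310
Selection 5: 310 + 27 = 337
Selection 6: 337 + 27 = 364
Selection 7: 364 + 27 = 391
Selection 8: 391 + 27 = 418
Selection 9: 418 + 27 = 445
Selection 10: 445 + 27 = 472
Selection 11: 472 + 27 = 499 → 499 − 484 = 15
Selection 12: 15 + 27 = 42
Selection 13: 42 + 27 = 69
Selection 14: 69 + 27 = 96
Selection 15: 96 + 27 = 123
Selection 16: 123 + 27 = 150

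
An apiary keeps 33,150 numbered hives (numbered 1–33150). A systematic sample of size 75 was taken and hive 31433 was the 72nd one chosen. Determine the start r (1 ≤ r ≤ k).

k = 33150/75 = 442
r = 31433 − (72−1)×442 = 31433 − 31382 = 51

51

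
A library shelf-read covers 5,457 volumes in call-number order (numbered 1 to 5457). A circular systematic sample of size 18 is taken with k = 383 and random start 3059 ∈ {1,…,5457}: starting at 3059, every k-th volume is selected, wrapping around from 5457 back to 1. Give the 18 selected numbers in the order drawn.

3059, 3442, 3825, 4208, 4591, 4974, 5357, 283, 666, 1049, 1432, 1815, 2198, 2581, 2964, 3347, 3730, 4113

Selection 1: 3059
Selection 2: 3059 + 383 = 3442
Selection 3: 3442 + 383 = 3825
Selection 4: 3825 + 383 = 4208
Selection 5: 4208 + 383 = 4591
Selection 6: 4591 + 383 = 4974
Selection 7: 4974 + 383 = 5357
Selection 8: 5357 + 383 = 5740 → 5740 − 5457 = 283
Selection 9: 283 + 383 = 666
Selection 10: 666 + 383 = 1049
Selection 11: 1049 + 383 = 1432
Selection 12: 1432 + 383 = 1815
Selection 13: 1815 + 383 = 2198
Selection 14: 2198 + 383 = 2581
Selection 15: 2581 + 383 = 2964
Selection 16: 2964 + 383 = 3347
Selection 17: 3347 + 383 = 3730
Selection 18: 3730 + 383 = 4113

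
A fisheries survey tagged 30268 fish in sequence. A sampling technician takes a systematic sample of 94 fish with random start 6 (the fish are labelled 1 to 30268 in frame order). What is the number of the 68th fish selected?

21580

k = 30268/94 = 322
68th selection = r + (68−1)·k = 6 + 67×322 = 6 + 21574 = 21580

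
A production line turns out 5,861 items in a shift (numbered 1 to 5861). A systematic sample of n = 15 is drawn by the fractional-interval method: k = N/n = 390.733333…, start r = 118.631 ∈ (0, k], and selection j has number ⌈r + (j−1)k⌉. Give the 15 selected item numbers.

j=1: r + 0k = 118.631 → ⌈·⌉ = 119
j=2: r + 1k = 509.364333… → ⌈·⌉ = 510
j=3: r + 2k = 900.097666… → ⌈·⌉ = 901
j=4: r + 3k = 1290.831 → ⌈·⌉ = 1291
j=5: r + 4k = 1681.564333… → ⌈·⌉ = 1682
j=6: r + 5k = 2072.297666… → ⌈·⌉ = 2073
j=7: r + 6k = 2463.031 → ⌈·⌉ = 2464
j=8: r + 7k = 2853.764333… → ⌈·⌉ = 2854
j=9: r + 8k = 3244.497666… → ⌈·⌉ = 3245
j=10: r + 9k = 3635.231 → ⌈·⌉ = 3636
j=11: r + 10k = 4025.964333… → ⌈·⌉ = 4026
j=12: r + 11k = 4416.697666… → ⌈·⌉ = 4417
j=13: r + 12k = 4807.431 → ⌈·⌉ = 4808
j=14: r + 13k = 5198.164333… → ⌈·⌉ = 5199
j=15: r + 14k = 5588.897666… → ⌈·⌉ = 5589

119, 510, 901, 1291, 1682, 2073, 2464, 2854, 3245, 3636, 4026, 4417, 4808, 5199, 5589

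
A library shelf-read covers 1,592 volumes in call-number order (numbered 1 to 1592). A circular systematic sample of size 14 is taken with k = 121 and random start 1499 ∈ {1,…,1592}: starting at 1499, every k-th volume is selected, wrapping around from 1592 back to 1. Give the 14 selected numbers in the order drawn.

1499, 28, 149, 270, 391, 512, 633, 754, 875, 996, 1117, 1238, 1359, 1480

Selection 1: 1499
Selection 2: 1499 + 121 = 1620 → 1620 − 1592 = 28
Selection 3: 28 + 121 = 149
Selection 4: 149 + 121 = 270
Selection 5: 270 + 121 = 391
Selection 6: 391 + 121 = 512
Selection 7: 512 + 121 = 633
Selection 8: 633 + 121 = 754
Selection 9: 754 + 121 = 875
Selection 10: 875 + 121 = 996
Selection 11: 996 + 121 = 1117
Selection 12: 1117 + 121 = 1238
Selection 13: 1238 + 121 = 1359
Selection 14: 1359 + 121 = 1480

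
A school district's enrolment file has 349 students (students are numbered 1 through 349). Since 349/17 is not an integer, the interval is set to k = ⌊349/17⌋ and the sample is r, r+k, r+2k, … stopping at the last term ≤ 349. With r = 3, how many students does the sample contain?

18

k = ⌊349/17⌋ = 20
Achieved size = ⌊(349 − 3)/20⌋ + 1 = ⌊346/20⌋ + 1 = 17 + 1 = 18
(last selection: 3 + 17×20 = 343 ≤ 349; next would be 363 > 349)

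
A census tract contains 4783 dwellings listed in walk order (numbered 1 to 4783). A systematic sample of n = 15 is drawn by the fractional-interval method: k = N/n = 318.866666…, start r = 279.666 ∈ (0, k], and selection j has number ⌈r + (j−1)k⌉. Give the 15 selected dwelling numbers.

j=1: r + 0k = 279.666 → ⌈·⌉ = 280
j=2: r + 1k = 598.532666… → ⌈·⌉ = 599
j=3: r + 2k = 917.399333… → ⌈·⌉ = 918
j=4: r + 3k = 1236.266 → ⌈·⌉ = 1237
j=5: r + 4k = 1555.132666… → ⌈·⌉ = 1556
j=6: r + 5k = 1873.999333… → ⌈·⌉ = 1874
j=7: r + 6k = 2192.866 → ⌈·⌉ = 2193
j=8: r + 7k = 2511.732666… → ⌈·⌉ = 2512
j=9: r + 8k = 2830.599333… → ⌈·⌉ = 2831
j=10: r + 9k = 3149.466 → ⌈·⌉ = 3150
j=11: r + 10k = 3468.332666… → ⌈·⌉ = 3469
j=12: r + 11k = 3787.199333… → ⌈·⌉ = 3788
j=13: r + 12k = 4106.066 → ⌈·⌉ = 4107
j=14: r + 13k = 4424.932666… → ⌈·⌉ = 4425
j=15: r + 14k = 4743.799333… → ⌈·⌉ = 4744

280, 599, 918, 1237, 1556, 1874, 2193, 2512, 2831, 3150, 3469, 3788, 4107, 4425, 4744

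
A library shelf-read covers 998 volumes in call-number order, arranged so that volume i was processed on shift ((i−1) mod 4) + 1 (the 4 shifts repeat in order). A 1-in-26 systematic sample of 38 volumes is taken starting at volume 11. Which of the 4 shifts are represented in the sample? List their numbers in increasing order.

1, 3

Consecutive selections differ by k = 26, so their shift numbers differ by 26 mod 4 = 2.
gcd(26, 4) = 2, so the sample visits 4/2 = 2 distinct residues mod 4.
Start 11 is shift 3; the shifts hit are 1, 3.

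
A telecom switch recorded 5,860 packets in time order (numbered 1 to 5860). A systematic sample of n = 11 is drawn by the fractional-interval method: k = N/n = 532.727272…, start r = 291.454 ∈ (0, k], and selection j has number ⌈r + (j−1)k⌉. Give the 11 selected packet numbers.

292, 825, 1357, 1890, 2423, 2956, 3488, 4021, 4554, 5086, 5619

j=1: r + 0k = 291.454 → ⌈·⌉ = 292
j=2: r + 1k = 824.181272… → ⌈·⌉ = 825
j=3: r + 2k = 1356.908545… → ⌈·⌉ = 1357
j=4: r + 3k = 1889.635818… → ⌈·⌉ = 1890
j=5: r + 4k = 2422.363090… → ⌈·⌉ = 2423
j=6: r + 5k = 2955.090363… → ⌈·⌉ = 2956
j=7: r + 6k = 3487.817636… → ⌈·⌉ = 3488
j=8: r + 7k = 4020.544909… → ⌈·⌉ = 4021
j=9: r + 8k = 4553.272181… → ⌈·⌉ = 4554
j=10: r + 9k = 5085.999454… → ⌈·⌉ = 5086
j=11: r + 10k = 5618.726727… → ⌈·⌉ = 5619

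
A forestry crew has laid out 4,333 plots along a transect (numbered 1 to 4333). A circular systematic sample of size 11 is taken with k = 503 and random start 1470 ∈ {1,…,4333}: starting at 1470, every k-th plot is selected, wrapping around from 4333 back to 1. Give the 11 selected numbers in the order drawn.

1470, 1973, 2476, 2979, 3482, 3985, 155, 658, 1161, 1664, 2167

Selection 1: 1470
Selection 2: 1470 + 503 = 1973
Selection 3: 1973 + 503 = 2476
Selection 4: 2476 + 503 = 2979
Selection 5: 2979 + 503 = 3482
Selection 6: 3482 + 503 = 3985
Selection 7: 3985 + 503 = 4488 → 4488 − 4333 = 155
Selection 8: 155 + 503 = 658
Selection 9: 658 + 503 = 1161
Selection 10: 1161 + 503 = 1664
Selection 11: 1664 + 503 = 2167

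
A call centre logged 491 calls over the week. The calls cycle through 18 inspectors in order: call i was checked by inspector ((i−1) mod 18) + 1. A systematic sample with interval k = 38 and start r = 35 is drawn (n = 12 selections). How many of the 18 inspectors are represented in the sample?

Consecutive selections differ by k = 38, so their inspector numbers differ by 38 mod 18 = 2.
gcd(38, 18) = 2, so the sample visits 18/2 = 9 distinct residues mod 18.
Start 35 is inspector 17; the inspectors hit are 1, 3, 5, 7, 9, 11, 13, 15, 17.

9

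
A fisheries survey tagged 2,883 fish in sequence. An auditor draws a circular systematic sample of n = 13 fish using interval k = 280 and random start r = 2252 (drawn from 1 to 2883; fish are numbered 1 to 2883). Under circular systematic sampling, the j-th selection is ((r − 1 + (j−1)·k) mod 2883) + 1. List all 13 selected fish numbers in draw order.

Selection 1: 2252
Selection 2: 2252 + 280 = 2532
Selection 3: 2532 + 280 = 2812
Selection 4: 2812 + 280 = 3092 → 3092 − 2883 = 209
Selection 5: 209 + 280 = 489
Selection 6: 489 + 280 = 769
Selection 7: 769 + 280 = 1049
Selection 8: 1049 + 280 = 1329
Selection 9: 1329 + 280 = 1609
Selection 10: 1609 + 280 = 1889
Selection 11: 1889 + 280 = 2169
Selection 12: 2169 + 280 = 2449
Selection 13: 2449 + 280 = 2729

2252, 2532, 2812, 209, 489, 769, 1049, 1329, 1609, 1889, 2169, 2449, 2729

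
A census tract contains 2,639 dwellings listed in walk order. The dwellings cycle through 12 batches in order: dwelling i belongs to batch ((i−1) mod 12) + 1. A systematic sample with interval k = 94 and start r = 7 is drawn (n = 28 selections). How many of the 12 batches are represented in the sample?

6

Consecutive selections differ by k = 94, so their batch numbers differ by 94 mod 12 = 10.
gcd(94, 12) = 2, so the sample visits 12/2 = 6 distinct residues mod 12.
Start 7 is batch 7; the batches hit are 1, 3, 5, 7, 9, 11.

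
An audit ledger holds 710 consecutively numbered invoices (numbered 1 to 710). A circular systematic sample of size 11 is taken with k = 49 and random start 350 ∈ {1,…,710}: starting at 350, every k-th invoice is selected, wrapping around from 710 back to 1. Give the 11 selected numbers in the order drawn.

Selection 1: 350
Selection 2: 350 + 49 = 399
Selection 3: 399 + 49 = 448
Selection 4: 448 + 49 = 497
Selection 5: 497 + 49 = 546
Selection 6: 546 + 49 = 595
Selection 7: 595 + 49 = 644
Selection 8: 644 + 49 = 693
Selection 9: 693 + 49 = 742 → 742 − 710 = 32
Selection 10: 32 + 49 = 81
Selection 11: 81 + 49 = 130

350, 399, 448, 497, 546, 595, 644, 693, 32, 81, 130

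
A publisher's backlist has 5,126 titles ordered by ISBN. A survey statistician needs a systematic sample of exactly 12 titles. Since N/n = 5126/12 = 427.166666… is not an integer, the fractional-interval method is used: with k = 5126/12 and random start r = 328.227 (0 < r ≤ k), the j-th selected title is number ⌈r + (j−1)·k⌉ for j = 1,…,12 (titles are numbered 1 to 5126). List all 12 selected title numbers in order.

329, 756, 1183, 1610, 2037, 2465, 2892, 3319, 3746, 4173, 4600, 5028

j=1: r + 0k = 328.227 → ⌈·⌉ = 329
j=2: r + 1k = 755.393666… → ⌈·⌉ = 756
j=3: r + 2k = 1182.560333… → ⌈·⌉ = 1183
j=4: r + 3k = 1609.727 → ⌈·⌉ = 1610
j=5: r + 4k = 2036.893666… → ⌈·⌉ = 2037
j=6: r + 5k = 2464.060333… → ⌈·⌉ = 2465
j=7: r + 6k = 2891.227 → ⌈·⌉ = 2892
j=8: r + 7k = 3318.393666… → ⌈·⌉ = 3319
j=9: r + 8k = 3745.560333… → ⌈·⌉ = 3746
j=10: r + 9k = 4172.727 → ⌈·⌉ = 4173
j=11: r + 10k = 4599.893666… → ⌈·⌉ = 4600
j=12: r + 11k = 5027.060333… → ⌈·⌉ = 5028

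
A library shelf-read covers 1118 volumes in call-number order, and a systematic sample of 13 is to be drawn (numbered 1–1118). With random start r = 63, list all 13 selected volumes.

k = N/n = 1118/13 = 86
volume 1: 63
volume 2: 63 + 86 = 149
volume 3: 149 + 86 = 235
volume 4: 235 + 86 = 321
volume 5: 321 + 86 = 407
volume 6: 407 + 86 = 493
volume 7: 493 + 86 = 579
volume 8: 579 + 86 = 665
volume 9: 665 + 86 = 751
volume 10: 751 + 86 = 837
volume 11: 837 + 86 = 923
volume 12: 923 + 86 = 1009
volume 13: 1009 + 86 = 1095

63, 149, 235, 321, 407, 493, 579, 665, 751, 837, 923, 1009, 1095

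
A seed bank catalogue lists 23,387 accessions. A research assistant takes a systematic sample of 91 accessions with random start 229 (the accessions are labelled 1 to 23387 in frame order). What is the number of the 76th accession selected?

k = 23387/91 = 257
76th selection = r + (76−1)·k = 229 + 75×257 = 229 + 19275 = 19504

19504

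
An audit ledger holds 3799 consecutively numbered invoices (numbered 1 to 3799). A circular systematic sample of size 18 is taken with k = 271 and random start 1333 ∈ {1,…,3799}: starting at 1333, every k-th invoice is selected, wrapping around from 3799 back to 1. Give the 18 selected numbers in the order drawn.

1333, 1604, 1875, 2146, 2417, 2688, 2959, 3230, 3501, 3772, 244, 515, 786, 1057, 1328, 1599, 1870, 2141

Selection 1: 1333
Selection 2: 1333 + 271 = 1604
Selection 3: 1604 + 271 = 1875
Selection 4: 1875 + 271 = 2146
Selection 5: 2146 + 271 = 2417
Selection 6: 2417 + 271 = 2688
Selection 7: 2688 + 271 = 2959
Selection 8: 2959 + 271 = 3230
Selection 9: 3230 + 271 = 3501
Selection 10: 3501 + 271 = 3772
Selection 11: 3772 + 271 = 4043 → 4043 − 3799 = 244
Selection 12: 244 + 271 = 515
Selection 13: 515 + 271 = 786
Selection 14: 786 + 271 = 1057
Selection 15: 1057 + 271 = 1328
Selection 16: 1328 + 271 = 1599
Selection 17: 1599 + 271 = 1870
Selection 18: 1870 + 271 = 2141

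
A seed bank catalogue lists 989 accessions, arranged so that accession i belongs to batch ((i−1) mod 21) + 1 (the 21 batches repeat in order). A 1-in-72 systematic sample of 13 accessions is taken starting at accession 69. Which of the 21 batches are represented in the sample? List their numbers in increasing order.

3, 6, 9, 12, 15, 18, 21

Consecutive selections differ by k = 72, so their batch numbers differ by 72 mod 21 = 9.
gcd(72, 21) = 3, so the sample visits 21/3 = 7 distinct residues mod 21.
Start 69 is batch 6; the batches hit are 3, 6, 9, 12, 15, 18, 21.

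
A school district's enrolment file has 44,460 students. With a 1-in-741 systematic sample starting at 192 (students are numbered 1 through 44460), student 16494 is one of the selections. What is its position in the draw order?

23

k = 741
position = (16494 − 192)/741 + 1 = 16302/741 + 1 = 22 + 1 = 23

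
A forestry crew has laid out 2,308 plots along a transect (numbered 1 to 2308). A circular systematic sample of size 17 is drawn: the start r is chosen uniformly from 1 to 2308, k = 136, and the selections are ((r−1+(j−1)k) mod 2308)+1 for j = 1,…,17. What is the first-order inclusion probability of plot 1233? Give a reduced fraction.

For each position j, as r ranges over 1…2308 the j-th selection hits every plot exactly once, so plot 1233 is selected for exactly 17 of the 2308 starts.
Inclusion probability = 17/2308.

17/2308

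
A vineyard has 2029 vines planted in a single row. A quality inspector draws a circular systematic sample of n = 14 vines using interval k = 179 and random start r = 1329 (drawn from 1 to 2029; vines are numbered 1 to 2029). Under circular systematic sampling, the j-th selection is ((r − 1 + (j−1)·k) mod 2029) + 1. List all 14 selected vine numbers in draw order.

1329, 1508, 1687, 1866, 16, 195, 374, 553, 732, 911, 1090, 1269, 1448, 1627

Selection 1: 1329
Selection 2: 1329 + 179 = 1508
Selection 3: 1508 + 179 = 1687
Selection 4: 1687 + 179 = 1866
Selection 5: 1866 + 179 = 2045 → 2045 − 2029 = 16
Selection 6: 16 + 179 = 195
Selection 7: 195 + 179 = 374
Selection 8: 374 + 179 = 553
Selection 9: 553 + 179 = 732
Selection 10: 732 + 179 = 911
Selection 11: 911 + 179 = 1090
Selection 12: 1090 + 179 = 1269
Selection 13: 1269 + 179 = 1448
Selection 14: 1448 + 179 = 1627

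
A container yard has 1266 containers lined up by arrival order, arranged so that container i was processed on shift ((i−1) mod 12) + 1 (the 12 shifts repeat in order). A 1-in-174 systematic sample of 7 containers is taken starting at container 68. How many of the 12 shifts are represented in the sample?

Consecutive selections differ by k = 174, so their shift numbers differ by 174 mod 12 = 6.
gcd(174, 12) = 6, so the sample visits 12/6 = 2 distinct residues mod 12.
Start 68 is shift 8; the shifts hit are 2, 8.

2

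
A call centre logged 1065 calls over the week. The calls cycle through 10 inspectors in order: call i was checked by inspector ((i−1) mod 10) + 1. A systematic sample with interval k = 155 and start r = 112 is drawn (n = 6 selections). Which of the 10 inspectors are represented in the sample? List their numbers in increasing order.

2, 7

Consecutive selections differ by k = 155, so their inspector numbers differ by 155 mod 10 = 5.
gcd(155, 10) = 5, so the sample visits 10/5 = 2 distinct residues mod 10.
Start 112 is inspector 2; the inspectors hit are 2, 7.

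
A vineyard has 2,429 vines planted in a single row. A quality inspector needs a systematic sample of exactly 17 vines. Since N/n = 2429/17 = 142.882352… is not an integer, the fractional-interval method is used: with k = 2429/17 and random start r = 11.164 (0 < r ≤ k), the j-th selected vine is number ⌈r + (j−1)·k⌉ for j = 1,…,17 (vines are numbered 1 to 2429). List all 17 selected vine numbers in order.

j=1: r + 0k = 11.164 → ⌈·⌉ = 12
j=2: r + 1k = 154.046352… → ⌈·⌉ = 155
j=3: r + 2k = 296.928705… → ⌈·⌉ = 297
j=4: r + 3k = 439.811058… → ⌈·⌉ = 440
j=5: r + 4k = 582.693411… → ⌈·⌉ = 583
j=6: r + 5k = 725.575764… → ⌈·⌉ = 726
j=7: r + 6k = 868.458117… → ⌈·⌉ = 869
j=8: r + 7k = 1011.340470… → ⌈·⌉ = 1012
j=9: r + 8k = 1154.222823… → ⌈·⌉ = 1155
j=10: r + 9k = 1297.105176… → ⌈·⌉ = 1298
j=11: r + 10k = 1439.987529… → ⌈·⌉ = 1440
j=12: r + 11k = 1582.869882… → ⌈·⌉ = 1583
j=13: r + 12k = 1725.752235… → ⌈·⌉ = 1726
j=14: r + 13k = 1868.634588… → ⌈·⌉ = 1869
j=15: r + 14k = 2011.516941… → ⌈·⌉ = 2012
j=16: r + 15k = 2154.399294… → ⌈·⌉ = 2155
j=17: r + 16k = 2297.281647… → ⌈·⌉ = 2298

12, 155, 297, 440, 583, 726, 869, 1012, 1155, 1298, 1440, 1583, 1726, 1869, 2012, 2155, 2298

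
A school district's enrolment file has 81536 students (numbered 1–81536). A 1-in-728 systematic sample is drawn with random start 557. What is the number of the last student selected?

81365

k = 728
112th selection = r + (112−1)·k = 557 + 111×728 = 557 + 80808 = 81365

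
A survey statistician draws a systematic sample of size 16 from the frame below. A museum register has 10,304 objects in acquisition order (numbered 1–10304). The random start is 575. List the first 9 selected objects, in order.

k = N/n = 10304/16 = 644
object 1: 575
object 2: 575 + 644 = 1219
object 3: 1219 + 644 = 1863
object 4: 1863 + 644 = 2507
object 5: 2507 + 644 = 3151
object 6: 3151 + 644 = 3795
object 7: 3795 + 644 = 4439
object 8: 4439 + 644 = 5083
object 9: 5083 + 644 = 5727

575, 1219, 1863, 2507, 3151, 3795, 4439, 5083, 5727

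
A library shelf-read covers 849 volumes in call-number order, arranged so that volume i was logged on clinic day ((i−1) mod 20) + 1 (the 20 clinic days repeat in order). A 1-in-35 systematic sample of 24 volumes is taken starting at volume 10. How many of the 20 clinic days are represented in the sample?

4

Consecutive selections differ by k = 35, so their clinic day numbers differ by 35 mod 20 = 15.
gcd(35, 20) = 5, so the sample visits 20/5 = 4 distinct residues mod 20.
Start 10 is clinic day 10; the clinic days hit are 5, 10, 15, 20.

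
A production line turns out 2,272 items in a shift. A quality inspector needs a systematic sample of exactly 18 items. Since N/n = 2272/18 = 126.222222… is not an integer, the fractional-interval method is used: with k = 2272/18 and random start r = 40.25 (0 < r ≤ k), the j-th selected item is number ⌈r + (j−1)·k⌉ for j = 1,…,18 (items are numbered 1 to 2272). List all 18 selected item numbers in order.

41, 167, 293, 419, 546, 672, 798, 924, 1051, 1177, 1303, 1429, 1555, 1682, 1808, 1934, 2060, 2187

j=1: r + 0k = 40.25 → ⌈·⌉ = 41
j=2: r + 1k = 166.472222… → ⌈·⌉ = 167
j=3: r + 2k = 292.694444… → ⌈·⌉ = 293
j=4: r + 3k = 418.916666… → ⌈·⌉ = 419
j=5: r + 4k = 545.138888… → ⌈·⌉ = 546
j=6: r + 5k = 671.361111… → ⌈·⌉ = 672
j=7: r + 6k = 797.583333… → ⌈·⌉ = 798
j=8: r + 7k = 923.805555… → ⌈·⌉ = 924
j=9: r + 8k = 1050.027777… → ⌈·⌉ = 1051
j=10: r + 9k = 1176.25 → ⌈·⌉ = 1177
j=11: r + 10k = 1302.472222… → ⌈·⌉ = 1303
j=12: r + 11k = 1428.694444… → ⌈·⌉ = 1429
j=13: r + 12k = 1554.916666… → ⌈·⌉ = 1555
j=14: r + 13k = 1681.138888… → ⌈·⌉ = 1682
j=15: r + 14k = 1807.361111… → ⌈·⌉ = 1808
j=16: r + 15k = 1933.583333… → ⌈·⌉ = 1934
j=17: r + 16k = 2059.805555… → ⌈·⌉ = 2060
j=18: r + 17k = 2186.027777… → ⌈·⌉ = 2187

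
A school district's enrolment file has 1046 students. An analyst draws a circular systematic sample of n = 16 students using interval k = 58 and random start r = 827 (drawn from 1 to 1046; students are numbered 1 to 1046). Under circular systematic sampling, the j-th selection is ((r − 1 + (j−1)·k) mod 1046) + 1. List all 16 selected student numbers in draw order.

827, 885, 943, 1001, 13, 71, 129, 187, 245, 303, 361, 419, 477, 535, 593, 651

Selection 1: 827
Selection 2: 827 + 58 = 885
Selection 3: 885 + 58 = 943
Selection 4: 943 + 58 = 1001
Selection 5: 1001 + 58 = 1059 → 1059 − 1046 = 13
Selection 6: 13 + 58 = 71
Selection 7: 71 + 58 = 129
Selection 8: 129 + 58 = 187
Selection 9: 187 + 58 = 245
Selection 10: 245 + 58 = 303
Selection 11: 303 + 58 = 361
Selection 12: 361 + 58 = 419
Selection 13: 419 + 58 = 477
Selection 14: 477 + 58 = 535
Selection 15: 535 + 58 = 593
Selection 16: 593 + 58 = 651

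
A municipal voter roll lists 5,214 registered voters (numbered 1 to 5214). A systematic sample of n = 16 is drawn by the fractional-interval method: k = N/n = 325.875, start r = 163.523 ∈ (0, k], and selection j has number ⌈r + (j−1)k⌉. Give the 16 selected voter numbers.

j=1: r + 0k = 163.523 → ⌈·⌉ = 164
j=2: r + 1k = 489.398 → ⌈·⌉ = 490
j=3: r + 2k = 815.273 → ⌈·⌉ = 816
j=4: r + 3k = 1141.148 → ⌈·⌉ = 1142
j=5: r + 4k = 1467.023 → ⌈·⌉ = 1468
j=6: r + 5k = 1792.898 → ⌈·⌉ = 1793
j=7: r + 6k = 2118.773 → ⌈·⌉ = 2119
j=8: r + 7k = 2444.648 → ⌈·⌉ = 2445
j=9: r + 8k = 2770.523 → ⌈·⌉ = 2771
j=10: r + 9k = 3096.398 → ⌈·⌉ = 3097
j=11: r + 10k = 3422.273 → ⌈·⌉ = 3423
j=12: r + 11k = 3748.148 → ⌈·⌉ = 3749
j=13: r + 12k = 4074.023 → ⌈·⌉ = 4075
j=14: r + 13k = 4399.898 → ⌈·⌉ = 4400
j=15: r + 14k = 4725.773 → ⌈·⌉ = 4726
j=16: r + 15k = 5051.648 → ⌈·⌉ = 5052

164, 490, 816, 1142, 1468, 1793, 2119, 2445, 2771, 3097, 3423, 3749, 4075, 4400, 4726, 5052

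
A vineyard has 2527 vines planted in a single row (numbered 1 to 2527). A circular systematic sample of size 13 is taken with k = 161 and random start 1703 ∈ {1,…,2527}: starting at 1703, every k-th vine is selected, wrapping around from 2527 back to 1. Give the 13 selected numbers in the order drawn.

1703, 1864, 2025, 2186, 2347, 2508, 142, 303, 464, 625, 786, 947, 1108

Selection 1: 1703
Selection 2: 1703 + 161 = 1864
Selection 3: 1864 + 161 = 2025
Selection 4: 2025 + 161 = 2186
Selection 5: 2186 + 161 = 2347
Selection 6: 2347 + 161 = 2508
Selection 7: 2508 + 161 = 2669 → 2669 − 2527 = 142
Selection 8: 142 + 161 = 303
Selection 9: 303 + 161 = 464
Selection 10: 464 + 161 = 625
Selection 11: 625 + 161 = 786
Selection 12: 786 + 161 = 947
Selection 13: 947 + 161 = 1108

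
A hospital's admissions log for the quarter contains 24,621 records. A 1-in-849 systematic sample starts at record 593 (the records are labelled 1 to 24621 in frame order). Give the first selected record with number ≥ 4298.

4838

k = 849
Steps past start: ⌈(4298 − 593)/849⌉ = ⌈3705/849⌉ = 5
Selected record: 593 + 5×849 = 4838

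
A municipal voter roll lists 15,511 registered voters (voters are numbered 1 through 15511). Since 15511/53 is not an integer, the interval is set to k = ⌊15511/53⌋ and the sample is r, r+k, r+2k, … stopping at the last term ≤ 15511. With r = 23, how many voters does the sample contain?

k = ⌊15511/53⌋ = 292
Achieved size = ⌊(15511 − 23)/292⌋ + 1 = ⌊15488/292⌋ + 1 = 53 + 1 = 54
(last selection: 23 + 53×292 = 15499 ≤ 15511; next would be 15791 > 15511)

54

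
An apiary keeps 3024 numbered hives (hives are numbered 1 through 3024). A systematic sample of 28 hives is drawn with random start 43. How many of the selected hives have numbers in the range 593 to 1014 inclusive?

3

k = 3024/28 = 108
First selection ≥ 593: 43 + ⌈(593−43)/108⌉·108 = 43 + 6×108 = 691
Last selection ≤ 1014: 43 + ⌊(1014−43)/108⌋·108 = 43 + 8×108 = 907
Count = 8 − 6 + 1 = 3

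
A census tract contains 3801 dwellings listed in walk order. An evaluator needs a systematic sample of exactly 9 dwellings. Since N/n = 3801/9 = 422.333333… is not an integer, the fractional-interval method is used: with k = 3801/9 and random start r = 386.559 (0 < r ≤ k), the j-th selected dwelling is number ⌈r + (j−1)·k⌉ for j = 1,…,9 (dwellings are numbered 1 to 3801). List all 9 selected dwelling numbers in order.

387, 809, 1232, 1654, 2076, 2499, 2921, 3343, 3766

j=1: r + 0k = 386.559 → ⌈·⌉ = 387
j=2: r + 1k = 808.892333… → ⌈·⌉ = 809
j=3: r + 2k = 1231.225666… → ⌈·⌉ = 1232
j=4: r + 3k = 1653.559 → ⌈·⌉ = 1654
j=5: r + 4k = 2075.892333… → ⌈·⌉ = 2076
j=6: r + 5k = 2498.225666… → ⌈·⌉ = 2499
j=7: r + 6k = 2920.559 → ⌈·⌉ = 2921
j=8: r + 7k = 3342.892333… → ⌈·⌉ = 3343
j=9: r + 8k = 3765.225666… → ⌈·⌉ = 3766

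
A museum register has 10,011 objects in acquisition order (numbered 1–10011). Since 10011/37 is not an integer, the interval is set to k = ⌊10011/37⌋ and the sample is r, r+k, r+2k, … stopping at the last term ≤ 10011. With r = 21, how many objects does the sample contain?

38

k = ⌊10011/37⌋ = 270
Achieved size = ⌊(10011 − 21)/270⌋ + 1 = ⌊9990/270⌋ + 1 = 37 + 1 = 38
(last selection: 21 + 37×270 = 10011 ≤ 10011; next would be 10281 > 10011)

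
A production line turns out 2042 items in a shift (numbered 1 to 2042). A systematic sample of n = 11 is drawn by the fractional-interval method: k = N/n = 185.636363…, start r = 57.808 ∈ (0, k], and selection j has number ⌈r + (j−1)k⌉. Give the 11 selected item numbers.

j=1: r + 0k = 57.808 → ⌈·⌉ = 58
j=2: r + 1k = 243.444363… → ⌈·⌉ = 244
j=3: r + 2k = 429.080727… → ⌈·⌉ = 430
j=4: r + 3k = 614.717090… → ⌈·⌉ = 615
j=5: r + 4k = 800.353454… → ⌈·⌉ = 801
j=6: r + 5k = 985.989818… → ⌈·⌉ = 986
j=7: r + 6k = 1171.626181… → ⌈·⌉ = 1172
j=8: r + 7k = 1357.262545… → ⌈·⌉ = 1358
j=9: r + 8k = 1542.898909… → ⌈·⌉ = 1543
j=10: r + 9k = 1728.535272… → ⌈·⌉ = 1729
j=11: r + 10k = 1914.171636… → ⌈·⌉ = 1915

58, 244, 430, 615, 801, 986, 1172, 1358, 1543, 1729, 1915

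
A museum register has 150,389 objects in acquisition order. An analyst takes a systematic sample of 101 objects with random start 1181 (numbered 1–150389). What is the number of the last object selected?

150081

k = 150389/101 = 1489
101st selection = r + (101−1)·k = 1181 + 100×1489 = 1181 + 148900 = 150081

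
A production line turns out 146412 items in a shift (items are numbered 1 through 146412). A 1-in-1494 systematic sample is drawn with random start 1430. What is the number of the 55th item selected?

k = 1494
55th selection = r + (55−1)·k = 1430 + 54×1494 = 1430 + 80676 = 82106

82106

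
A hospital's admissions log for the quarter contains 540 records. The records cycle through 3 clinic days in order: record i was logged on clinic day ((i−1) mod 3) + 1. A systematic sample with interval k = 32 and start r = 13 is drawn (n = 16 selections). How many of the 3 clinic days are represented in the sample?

Consecutive selections differ by k = 32, so their clinic day numbers differ by 32 mod 3 = 2.
gcd(32, 3) = 1, so the sample visits 3/1 = 3 distinct residues mod 3.
Start 13 is clinic day 1; the clinic days hit are 1, 2, 3.

3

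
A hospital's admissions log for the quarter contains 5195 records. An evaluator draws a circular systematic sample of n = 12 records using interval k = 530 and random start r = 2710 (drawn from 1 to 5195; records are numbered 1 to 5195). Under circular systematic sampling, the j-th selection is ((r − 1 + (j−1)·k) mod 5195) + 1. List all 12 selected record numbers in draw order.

2710, 3240, 3770, 4300, 4830, 165, 695, 1225, 1755, 2285, 2815, 3345

Selection 1: 2710
Selection 2: 2710 + 530 = 3240
Selection 3: 3240 + 530 = 3770
Selection 4: 3770 + 530 = 4300
Selection 5: 4300 + 530 = 4830
Selection 6: 4830 + 530 = 5360 → 5360 − 5195 = 165
Selection 7: 165 + 530 = 695
Selection 8: 695 + 530 = 1225
Selection 9: 1225 + 530 = 1755
Selection 10: 1755 + 530 = 2285
Selection 11: 2285 + 530 = 2815
Selection 12: 2815 + 530 = 3345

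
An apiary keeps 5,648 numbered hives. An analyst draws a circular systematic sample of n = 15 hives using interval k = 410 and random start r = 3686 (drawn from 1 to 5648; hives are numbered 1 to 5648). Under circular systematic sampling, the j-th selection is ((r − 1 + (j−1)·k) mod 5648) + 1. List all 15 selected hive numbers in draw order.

3686, 4096, 4506, 4916, 5326, 88, 498, 908, 1318, 1728, 2138, 2548, 2958, 3368, 3778

Selection 1: 3686
Selection 2: 3686 + 410 = 4096
Selection 3: 4096 + 410 = 4506
Selection 4: 4506 + 410 = 4916
Selection 5: 4916 + 410 = 5326
Selection 6: 5326 + 410 = 5736 → 5736 − 5648 = 88
Selection 7: 88 + 410 = 498
Selection 8: 498 + 410 = 908
Selection 9: 908 + 410 = 1318
Selection 10: 1318 + 410 = 1728
Selection 11: 1728 + 410 = 2138
Selection 12: 2138 + 410 = 2548
Selection 13: 2548 + 410 = 2958
Selection 14: 2958 + 410 = 3368
Selection 15: 3368 + 410 = 3778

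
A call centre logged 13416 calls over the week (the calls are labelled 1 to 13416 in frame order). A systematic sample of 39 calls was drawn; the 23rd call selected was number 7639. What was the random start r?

71

k = 13416/39 = 344
r = 7639 − (23−1)×344 = 7639 − 7568 = 71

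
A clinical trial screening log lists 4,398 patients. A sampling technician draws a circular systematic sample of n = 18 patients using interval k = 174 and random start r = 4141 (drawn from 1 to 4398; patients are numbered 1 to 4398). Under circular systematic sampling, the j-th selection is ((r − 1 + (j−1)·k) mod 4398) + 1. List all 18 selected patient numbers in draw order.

4141, 4315, 91, 265, 439, 613, 787, 961, 1135, 1309, 1483, 1657, 1831, 2005, 2179, 2353, 2527, 2701

Selection 1: 4141
Selection 2: 4141 + 174 = 4315
Selection 3: 4315 + 174 = 4489 → 4489 − 4398 = 91
Selection 4: 91 + 174 = 265
Selection 5: 265 + 174 = 439
Selection 6: 439 + 174 = 613
Selection 7: 613 + 174 = 787
Selection 8: 787 + 174 = 961
Selection 9: 961 + 174 = 1135
Selection 10: 1135 + 174 = 1309
Selection 11: 1309 + 174 = 1483
Selection 12: 1483 + 174 = 1657
Selection 13: 1657 + 174 = 1831
Selection 14: 1831 + 174 = 2005
Selection 15: 2005 + 174 = 2179
Selection 16: 2179 + 174 = 2353
Selection 17: 2353 + 174 = 2527
Selection 18: 2527 + 174 = 2701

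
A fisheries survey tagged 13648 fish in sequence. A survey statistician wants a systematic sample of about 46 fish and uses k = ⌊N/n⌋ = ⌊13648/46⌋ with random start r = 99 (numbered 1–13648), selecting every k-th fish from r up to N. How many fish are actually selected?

46

k = ⌊13648/46⌋ = 296
Achieved size = ⌊(13648 − 99)/296⌋ + 1 = ⌊13549/296⌋ + 1 = 45 + 1 = 46
(last selection: 99 + 45×296 = 13419 ≤ 13648; next would be 13715 > 13648)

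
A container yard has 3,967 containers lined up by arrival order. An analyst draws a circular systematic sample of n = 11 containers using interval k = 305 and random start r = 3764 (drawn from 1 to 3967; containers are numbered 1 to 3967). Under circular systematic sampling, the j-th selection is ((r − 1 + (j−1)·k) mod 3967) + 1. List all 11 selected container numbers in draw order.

3764, 102, 407, 712, 1017, 1322, 1627, 1932, 2237, 2542, 2847

Selection 1: 3764
Selection 2: 3764 + 305 = 4069 → 4069 − 3967 = 102
Selection 3: 102 + 305 = 407
Selection 4: 407 + 305 = 712
Selection 5: 712 + 305 = 1017
Selection 6: 1017 + 305 = 1322
Selection 7: 1322 + 305 = 1627
Selection 8: 1627 + 305 = 1932
Selection 9: 1932 + 305 = 2237
Selection 10: 2237 + 305 = 2542
Selection 11: 2542 + 305 = 2847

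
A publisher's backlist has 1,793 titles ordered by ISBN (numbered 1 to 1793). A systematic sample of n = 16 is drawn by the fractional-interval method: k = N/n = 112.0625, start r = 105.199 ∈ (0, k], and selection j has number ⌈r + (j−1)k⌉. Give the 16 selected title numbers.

j=1: r + 0k = 105.199 → ⌈·⌉ = 106
j=2: r + 1k = 217.2615 → ⌈·⌉ = 218
j=3: r + 2k = 329.324 → ⌈·⌉ = 330
j=4: r + 3k = 441.3865 → ⌈·⌉ = 442
j=5: r + 4k = 553.449 → ⌈·⌉ = 554
j=6: r + 5k = 665.5115 → ⌈·⌉ = 666
j=7: r + 6k = 777.574 → ⌈·⌉ = 778
j=8: r + 7k = 889.6365 → ⌈·⌉ = 890
j=9: r + 8k = 1001.699 → ⌈·⌉ = 1002
j=10: r + 9k = 1113.7615 → ⌈·⌉ = 1114
j=11: r + 10k = 1225.824 → ⌈·⌉ = 1226
j=12: r + 11k = 1337.8865 → ⌈·⌉ = 1338
j=13: r + 12k = 1449.949 → ⌈·⌉ = 1450
j=14: r + 13k = 1562.0115 → ⌈·⌉ = 1563
j=15: r + 14k = 1674.074 → ⌈·⌉ = 1675
j=16: r + 15k = 1786.1365 → ⌈·⌉ = 1787

106, 218, 330, 442, 554, 666, 778, 890, 1002, 1114, 1226, 1338, 1450, 1563, 1675, 1787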